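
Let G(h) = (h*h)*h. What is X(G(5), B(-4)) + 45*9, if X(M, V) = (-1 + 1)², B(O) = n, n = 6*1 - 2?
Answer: 405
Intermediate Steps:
n = 4 (n = 6 - 2 = 4)
G(h) = h³ (G(h) = h²*h = h³)
B(O) = 4
X(M, V) = 0 (X(M, V) = 0² = 0)
X(G(5), B(-4)) + 45*9 = 0 + 45*9 = 0 + 405 = 405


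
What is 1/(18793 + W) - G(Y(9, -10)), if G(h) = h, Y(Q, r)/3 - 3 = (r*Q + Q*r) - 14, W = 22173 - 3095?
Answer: 21700084/37871 ≈ 573.00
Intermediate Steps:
W = 19078
Y(Q, r) = -33 + 6*Q*r (Y(Q, r) = 9 + 3*((r*Q + Q*r) - 14) = 9 + 3*((Q*r + Q*r) - 14) = 9 + 3*(2*Q*r - 14) = 9 + 3*(-14 + 2*Q*r) = 9 + (-42 + 6*Q*r) = -33 + 6*Q*r)
1/(18793 + W) - G(Y(9, -10)) = 1/(18793 + 19078) - (-33 + 6*9*(-10)) = 1/37871 - (-33 - 540) = 1/37871 - 1*(-573) = 1/37871 + 573 = 21700084/37871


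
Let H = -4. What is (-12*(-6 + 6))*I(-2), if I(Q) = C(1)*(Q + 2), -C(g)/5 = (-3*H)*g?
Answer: 0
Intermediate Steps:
C(g) = -60*g (C(g) = -5*(-3*(-4))*g = -60*g)
I(Q) = -120 - 60*Q (I(Q) = (-60*1)*(Q + 2) = -60*(2 + Q) = -120 - 60*Q)
(-12*(-6 + 6))*I(-2) = (-12*(-6 + 6))*(-120 - 60*(-2)) = (-12*0)*(-120 + 120) = 0*0 = 0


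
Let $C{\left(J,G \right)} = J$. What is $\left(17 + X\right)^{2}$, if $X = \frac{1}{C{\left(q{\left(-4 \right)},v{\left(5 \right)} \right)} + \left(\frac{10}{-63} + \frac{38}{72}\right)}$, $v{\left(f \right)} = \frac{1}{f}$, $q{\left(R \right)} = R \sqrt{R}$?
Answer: $\frac{59223213288457}{204796977025} + \frac{868832826624 i}{204796977025} \approx 289.18 + 4.2424 i$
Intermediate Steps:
$q{\left(R \right)} = R^{\frac{3}{2}}$
$X = \frac{7056 \left(\frac{31}{84} + 8 i\right)}{452545}$ ($X = \frac{1}{\left(-4\right)^{\frac{3}{2}} + \left(\frac{10}{-63} + \frac{38}{72}\right)} = \frac{1}{- 8 i + \left(10 \left(- \frac{1}{63}\right) + 38 \cdot \frac{1}{72}\right)} = \frac{1}{- 8 i + \left(- \frac{10}{63} + \frac{19}{36}\right)} = \frac{1}{- 8 i + \frac{31}{84}} = \frac{1}{\frac{31}{84} - 8 i} = \frac{7056 \left(\frac{31}{84} + 8 i\right)}{452545} \approx 0.0057541 + 0.12473 i$)
$\left(17 + X\right)^{2} = \left(17 + \left(\frac{2604}{452545} + \frac{56448 i}{452545}\right)\right)^{2} = \left(\frac{7695869}{452545} + \frac{56448 i}{452545}\right)^{2}$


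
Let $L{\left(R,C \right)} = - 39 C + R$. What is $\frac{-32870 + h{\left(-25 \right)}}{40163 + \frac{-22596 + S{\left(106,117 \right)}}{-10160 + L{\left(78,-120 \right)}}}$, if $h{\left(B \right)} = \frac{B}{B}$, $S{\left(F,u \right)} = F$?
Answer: $- \frac{88779169}{108491508} \approx -0.81831$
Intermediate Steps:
$L{\left(R,C \right)} = R - 39 C$
$h{\left(B \right)} = 1$
$\frac{-32870 + h{\left(-25 \right)}}{40163 + \frac{-22596 + S{\left(106,117 \right)}}{-10160 + L{\left(78,-120 \right)}}} = \frac{-32870 + 1}{40163 + \frac{-22596 + 106}{-10160 + \left(78 - -4680\right)}} = - \frac{32869}{40163 - \frac{22490}{-10160 + \left(78 + 4680\right)}} = - \frac{32869}{40163 - \frac{22490}{-10160 + 4758}} = - \frac{32869}{40163 - \frac{22490}{-5402}} = - \frac{32869}{40163 - - \frac{11245}{2701}} = - \frac{32869}{40163 + \frac{11245}{2701}} = - \frac{32869}{\frac{108491508}{2701}} = \left(-32869\right) \frac{2701}{108491508} = - \frac{88779169}{108491508}$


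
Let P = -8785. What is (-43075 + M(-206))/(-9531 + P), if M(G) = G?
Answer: 43281/18316 ≈ 2.3630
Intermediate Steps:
(-43075 + M(-206))/(-9531 + P) = (-43075 - 206)/(-9531 - 8785) = -43281/(-18316) = -43281*(-1/18316) = 43281/18316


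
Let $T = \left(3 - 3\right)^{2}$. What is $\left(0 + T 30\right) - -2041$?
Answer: $2041$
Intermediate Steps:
$T = 0$ ($T = 0^{2} = 0$)
$\left(0 + T 30\right) - -2041 = \left(0 + 0 \cdot 30\right) - -2041 = \left(0 + 0\right) + 2041 = 0 + 2041 = 2041$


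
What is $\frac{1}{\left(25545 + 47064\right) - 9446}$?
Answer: $\frac{1}{63163} \approx 1.5832 \cdot 10^{-5}$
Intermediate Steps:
$\frac{1}{\left(25545 + 47064\right) - 9446} = \frac{1}{72609 + \left(-33768 + 24322\right)} = \frac{1}{72609 - 9446} = \frac{1}{63163}$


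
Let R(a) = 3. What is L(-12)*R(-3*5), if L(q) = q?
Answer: -36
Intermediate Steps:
L(-12)*R(-3*5) = -12*3 = -36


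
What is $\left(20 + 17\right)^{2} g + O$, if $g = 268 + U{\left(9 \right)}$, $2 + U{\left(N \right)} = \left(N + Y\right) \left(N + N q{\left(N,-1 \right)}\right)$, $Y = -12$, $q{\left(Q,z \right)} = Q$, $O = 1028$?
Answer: $-4448$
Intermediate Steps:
$U{\left(N \right)} = -2 + \left(-12 + N\right) \left(N + N^{2}\right)$ ($U{\left(N \right)} = -2 + \left(N - 12\right) \left(N + N N\right) = -2 + \left(-12 + N\right) \left(N + N^{2}\right)$)
$g = -4$ ($g = 268 - \left(110 - 729 + 891\right) = 268 - 272 = -4$)
$\left(20 + 17\right)^{2} g + O = \left(20 + 17\right)^{2} \left(-4\right) + 1028 = 37^{2} \left(-4\right) + 1028 = 1369 \left(-4\right) + 1028 = -5476 + 1028 = -4448$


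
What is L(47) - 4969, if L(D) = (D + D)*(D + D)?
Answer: 3867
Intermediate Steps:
L(D) = 4*D² (L(D) = (2*D)*(2*D) = 4*D²)
L(47) - 4969 = 4*47² - 4969 = 4*2209 - 4969 = 8836 - 4969 = 3867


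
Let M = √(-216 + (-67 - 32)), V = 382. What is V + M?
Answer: 382 + 3*I*√35 ≈ 382.0 + 17.748*I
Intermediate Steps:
M = 3*I*√35 (M = √(-216 - 99) = √(-315) = 3*I*√35 ≈ 17.748*I)
V + M = 382 + 3*I*√35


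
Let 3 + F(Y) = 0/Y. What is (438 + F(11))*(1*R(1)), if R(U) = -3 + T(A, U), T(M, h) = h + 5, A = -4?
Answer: 1305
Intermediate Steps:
T(M, h) = 5 + h
F(Y) = -3 (F(Y) = -3 + 0/Y = -3 + 0 = -3)
R(U) = 2 + U (R(U) = -3 + (5 + U) = 2 + U)
(438 + F(11))*(1*R(1)) = (438 - 3)*(1*(2 + 1)) = 435*(1*3) = 435*3 = 1305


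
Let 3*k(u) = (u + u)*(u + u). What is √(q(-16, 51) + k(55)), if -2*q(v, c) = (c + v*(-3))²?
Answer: 11*I*√258/6 ≈ 29.448*I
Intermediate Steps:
k(u) = 4*u²/3 (k(u) = ((u + u)*(u + u))/3 = ((2*u)*(2*u))/3 = (4*u²)/3 = 4*u²/3)
q(v, c) = -(c - 3*v)²/2 (q(v, c) = -(c + v*(-3))²/2 = -(c - 3*v)²/2)
√(q(-16, 51) + k(55)) = √(-(51 - 3*(-16))²/2 + (4/3)*55²) = √(-(51 + 48)²/2 + (4/3)*3025) = √(-½*99² + 12100/3) = √(-½*9801 + 12100/3) = √(-9801/2 + 12100/3) = √(-5203/6) = 11*I*√258/6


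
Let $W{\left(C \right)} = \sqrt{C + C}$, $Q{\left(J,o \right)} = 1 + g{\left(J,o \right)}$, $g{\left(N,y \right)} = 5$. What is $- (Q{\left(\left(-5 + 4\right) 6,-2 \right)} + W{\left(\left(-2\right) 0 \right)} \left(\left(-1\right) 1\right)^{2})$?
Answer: $-6$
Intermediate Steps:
$Q{\left(J,o \right)} = 6$ ($Q{\left(J,o \right)} = 1 + 5 = 6$)
$W{\left(C \right)} = \sqrt{2} \sqrt{C}$ ($W{\left(C \right)} = \sqrt{2 C} = \sqrt{2} \sqrt{C}$)
$- (Q{\left(\left(-5 + 4\right) 6,-2 \right)} + W{\left(\left(-2\right) 0 \right)} \left(\left(-1\right) 1\right)^{2}) = - (6 + \sqrt{2} \sqrt{\left(-2\right) 0} \left(\left(-1\right) 1\right)^{2}) = - (6 + \sqrt{2} \sqrt{0} \left(-1\right)^{2}) = - (6 + \sqrt{2} \cdot 0 \cdot 1) = - (6 + 0 \cdot 1) = - (6 + 0) = \left(-1\right) 6 = -6$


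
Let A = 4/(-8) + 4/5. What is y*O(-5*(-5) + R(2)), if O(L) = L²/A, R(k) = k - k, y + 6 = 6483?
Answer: 13493750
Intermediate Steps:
y = 6477 (y = -6 + 6483 = 6477)
R(k) = 0
A = 3/10 (A = 4*(-⅛) + 4*(⅕) = -½ + ⅘ = 3/10 ≈ 0.30000)
O(L) = 10*L²/3 (O(L) = L²/(3/10) = 10*L²/3)
y*O(-5*(-5) + R(2)) = 6477*(10*(-5*(-5) + 0)²/3) = 6477*(10*(25 + 0)²/3) = 6477*((10/3)*25²) = 6477*((10/3)*625) = 6477*(6250/3) = 13493750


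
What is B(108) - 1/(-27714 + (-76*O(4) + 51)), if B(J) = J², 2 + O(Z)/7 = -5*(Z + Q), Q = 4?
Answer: 62040817/5319 ≈ 11664.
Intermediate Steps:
O(Z) = -154 - 35*Z (O(Z) = -14 + 7*(-5*(Z + 4)) = -14 + 7*(-5*(4 + Z)) = -14 + 7*(-20 - 5*Z) = -14 + (-140 - 35*Z) = -154 - 35*Z)
B(108) - 1/(-27714 + (-76*O(4) + 51)) = 108² - 1/(-27714 + (-76*(-154 - 35*4) + 51)) = 11664 - 1/(-27714 + (-76*(-154 - 140) + 51)) = 11664 - 1/(-27714 + (-76*(-294) + 51)) = 11664 - 1/(-27714 + (22344 + 51)) = 11664 - 1/(-27714 + 22395) = 11664 - 1/(-5319) = 11664 - 1*(-1/5319) = 11664 + 1/5319 = 62040817/5319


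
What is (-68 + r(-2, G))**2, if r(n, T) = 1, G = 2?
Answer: 4489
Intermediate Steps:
(-68 + r(-2, G))**2 = (-68 + 1)**2 = (-67)**2 = 4489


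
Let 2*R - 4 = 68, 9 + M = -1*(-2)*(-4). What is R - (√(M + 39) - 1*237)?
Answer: 273 - √22 ≈ 268.31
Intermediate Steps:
M = -17 (M = -9 - 1*(-2)*(-4) = -9 + 2*(-4) = -9 - 8 = -17)
R = 36 (R = 2 + (½)*68 = 2 + 34 = 36)
R - (√(M + 39) - 1*237) = 36 - (√(-17 + 39) - 1*237) = 36 - (√22 - 237) = 36 - (-237 + √22) = 36 + (237 - √22) = 273 - √22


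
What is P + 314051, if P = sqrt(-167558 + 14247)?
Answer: 314051 + I*sqrt(153311) ≈ 3.1405e+5 + 391.55*I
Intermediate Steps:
P = I*sqrt(153311) (P = sqrt(-153311) = I*sqrt(153311) ≈ 391.55*I)
P + 314051 = I*sqrt(153311) + 314051 = 314051 + I*sqrt(153311)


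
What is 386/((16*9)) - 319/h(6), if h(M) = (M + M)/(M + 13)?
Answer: -36173/72 ≈ -502.40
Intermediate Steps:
h(M) = 2*M/(13 + M) (h(M) = (2*M)/(13 + M) = 2*M/(13 + M))
386/((16*9)) - 319/h(6) = 386/((16*9)) - 319/(2*6/(13 + 6)) = 386/144 - 319/(2*6/19) = 386*(1/144) - 319/(2*6*(1/19)) = 193/72 - 319/12/19 = 193/72 - 319*19/12 = 193/72 - 6061/12 = -36173/72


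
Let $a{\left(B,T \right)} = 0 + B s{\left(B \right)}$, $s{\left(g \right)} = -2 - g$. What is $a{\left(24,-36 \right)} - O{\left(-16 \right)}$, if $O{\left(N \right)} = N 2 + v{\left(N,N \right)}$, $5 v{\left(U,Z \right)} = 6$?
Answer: $- \frac{2966}{5} \approx -593.2$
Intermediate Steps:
$v{\left(U,Z \right)} = \frac{6}{5}$ ($v{\left(U,Z \right)} = \frac{1}{5} \cdot 6 = \frac{6}{5}$)
$O{\left(N \right)} = \frac{6}{5} + 2 N$ ($O{\left(N \right)} = N 2 + \frac{6}{5} = 2 N + \frac{6}{5} = \frac{6}{5} + 2 N$)
$a{\left(B,T \right)} = B \left(-2 - B\right)$ ($a{\left(B,T \right)} = 0 + B \left(-2 - B\right) = B \left(-2 - B\right)$)
$a{\left(24,-36 \right)} - O{\left(-16 \right)} = \left(-1\right) 24 \left(2 + 24\right) - \left(\frac{6}{5} + 2 \left(-16\right)\right) = \left(-1\right) 24 \cdot 26 - \left(\frac{6}{5} - 32\right) = -624 - - \frac{154}{5} = -624 + \frac{154}{5} = - \frac{2966}{5}$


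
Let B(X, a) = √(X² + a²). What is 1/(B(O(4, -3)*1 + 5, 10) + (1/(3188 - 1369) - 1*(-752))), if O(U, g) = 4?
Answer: 2488190091/1870521430580 - 3308761*√181/1870521430580 ≈ 0.0013064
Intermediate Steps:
1/(B(O(4, -3)*1 + 5, 10) + (1/(3188 - 1369) - 1*(-752))) = 1/(√((4*1 + 5)² + 10²) + (1/(3188 - 1369) - 1*(-752))) = 1/(√((4 + 5)² + 100) + (1/1819 + 752)) = 1/(√(9² + 100) + (1/1819 + 752)) = 1/(√(81 + 100) + 1367889/1819) = 1/(√181 + 1367889/1819) = 1/(1367889/1819 + √181)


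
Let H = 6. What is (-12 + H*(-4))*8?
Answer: -288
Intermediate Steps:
(-12 + H*(-4))*8 = (-12 + 6*(-4))*8 = (-12 - 24)*8 = -36*8 = -288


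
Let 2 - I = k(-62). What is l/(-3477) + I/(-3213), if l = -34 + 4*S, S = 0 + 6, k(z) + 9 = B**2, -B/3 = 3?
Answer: 13120/531981 ≈ 0.024663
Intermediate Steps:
B = -9 (B = -3*3 = -9)
k(z) = 72 (k(z) = -9 + (-9)**2 = -9 + 81 = 72)
S = 6
I = -70 (I = 2 - 1*72 = 2 - 72 = -70)
l = -10 (l = -34 + 4*6 = -34 + 24 = -10)
l/(-3477) + I/(-3213) = -10/(-3477) - 70/(-3213) = -10*(-1/3477) - 70*(-1/3213) = 10/3477 + 10/459 = 13120/531981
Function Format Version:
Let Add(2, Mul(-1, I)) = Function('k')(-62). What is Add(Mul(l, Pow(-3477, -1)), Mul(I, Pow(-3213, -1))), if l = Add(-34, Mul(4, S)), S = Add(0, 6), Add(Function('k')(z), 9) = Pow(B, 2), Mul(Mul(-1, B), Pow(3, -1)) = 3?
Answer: Rational(13120, 531981) ≈ 0.024663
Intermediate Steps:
B = -9 (B = Mul(-3, 3) = -9)
Function('k')(z) = 72 (Function('k')(z) = Add(-9, Pow(-9, 2)) = Add(-9, 81) = 72)
S = 6
I = -70 (I = Add(2, Mul(-1, 72)) = Add(2, -72) = -70)
l = -10 (l = Add(-34, Mul(4, 6)) = Add(-34, 24) = -10)
Add(Mul(l, Pow(-3477, -1)), Mul(I, Pow(-3213, -1))) = Add(Mul(-10, Pow(-3477, -1)), Mul(-70, Pow(-3213, -1))) = Add(Mul(-10, Rational(-1, 3477)), Mul(-70, Rational(-1, 3213))) = Add(Rational(10, 3477), Rational(10, 459)) = Rational(13120, 531981)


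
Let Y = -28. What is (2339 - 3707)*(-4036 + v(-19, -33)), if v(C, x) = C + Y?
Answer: 5585544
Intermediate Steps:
v(C, x) = -28 + C (v(C, x) = C - 28 = -28 + C)
(2339 - 3707)*(-4036 + v(-19, -33)) = (2339 - 3707)*(-4036 + (-28 - 19)) = -1368*(-4036 - 47) = -1368*(-4083) = 5585544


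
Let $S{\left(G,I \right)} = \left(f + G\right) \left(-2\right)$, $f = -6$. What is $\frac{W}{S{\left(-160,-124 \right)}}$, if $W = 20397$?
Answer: $\frac{20397}{332} \approx 61.437$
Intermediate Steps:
$S{\left(G,I \right)} = 12 - 2 G$ ($S{\left(G,I \right)} = \left(-6 + G\right) \left(-2\right) = 12 - 2 G$)
$\frac{W}{S{\left(-160,-124 \right)}} = \frac{20397}{12 - -320} = \frac{20397}{12 + 320} = \frac{20397}{332}$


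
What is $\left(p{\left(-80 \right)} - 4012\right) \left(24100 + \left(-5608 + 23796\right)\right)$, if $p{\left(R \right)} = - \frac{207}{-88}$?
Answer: $- \frac{1865159814}{11} \approx -1.6956 \cdot 10^{8}$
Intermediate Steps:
$p{\left(R \right)} = \frac{207}{88}$ ($p{\left(R \right)} = \left(-207\right) \left(- \frac{1}{88}\right) = \frac{207}{88}$)
$\left(p{\left(-80 \right)} - 4012\right) \left(24100 + \left(-5608 + 23796\right)\right) = \left(\frac{207}{88} - 4012\right) \left(24100 + \left(-5608 + 23796\right)\right) = - \frac{352849 \left(24100 + 18188\right)}{88} = \left(- \frac{352849}{88}\right) 42288 = - \frac{1865159814}{11}$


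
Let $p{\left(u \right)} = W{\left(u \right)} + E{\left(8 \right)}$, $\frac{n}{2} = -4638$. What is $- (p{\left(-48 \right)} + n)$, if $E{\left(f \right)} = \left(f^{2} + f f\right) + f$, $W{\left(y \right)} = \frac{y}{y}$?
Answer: $9139$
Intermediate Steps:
$n = -9276$ ($n = 2 \left(-4638\right) = -9276$)
$W{\left(y \right)} = 1$
$E{\left(f \right)} = f + 2 f^{2}$ ($E{\left(f \right)} = \left(f^{2} + f^{2}\right) + f = 2 f^{2} + f = f + 2 f^{2}$)
$p{\left(u \right)} = 137$ ($p{\left(u \right)} = 1 + 8 \left(1 + 2 \cdot 8\right) = 1 + 8 \left(1 + 16\right) = 1 + 8 \cdot 17 = 1 + 136 = 137$)
$- (p{\left(-48 \right)} + n) = - (137 - 9276) = \left(-1\right) \left(-9139\right) = 9139$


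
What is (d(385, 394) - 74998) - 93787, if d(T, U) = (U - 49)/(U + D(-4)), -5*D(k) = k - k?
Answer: -66500945/394 ≈ -1.6878e+5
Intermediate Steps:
D(k) = 0 (D(k) = -(k - k)/5 = -⅕*0 = 0)
d(T, U) = (-49 + U)/U (d(T, U) = (U - 49)/(U + 0) = (-49 + U)/U)
(d(385, 394) - 74998) - 93787 = ((-49 + 394)/394 - 74998) - 93787 = ((1/394)*345 - 74998) - 93787 = (345/394 - 74998) - 93787 = -29548867/394 - 93787 = -66500945/394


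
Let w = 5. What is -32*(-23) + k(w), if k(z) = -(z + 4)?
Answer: 727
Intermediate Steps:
k(z) = -4 - z (k(z) = -(4 + z) = -4 - z)
-32*(-23) + k(w) = -32*(-23) + (-4 - 1*5) = 736 + (-4 - 5) = 736 - 9 = 727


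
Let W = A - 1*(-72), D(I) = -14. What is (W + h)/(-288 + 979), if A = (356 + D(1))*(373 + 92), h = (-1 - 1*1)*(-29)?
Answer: 159160/691 ≈ 230.33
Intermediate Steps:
h = 58 (h = (-1 - 1)*(-29) = -2*(-29) = 58)
A = 159030 (A = (356 - 14)*(373 + 92) = 342*465 = 159030)
W = 159102 (W = 159030 - 1*(-72) = 159030 + 72 = 159102)
(W + h)/(-288 + 979) = (159102 + 58)/(-288 + 979) = 159160/691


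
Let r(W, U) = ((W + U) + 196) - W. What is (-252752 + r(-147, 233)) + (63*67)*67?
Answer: 30484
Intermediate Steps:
r(W, U) = 196 + U (r(W, U) = ((U + W) + 196) - W = (196 + U + W) - W = 196 + U)
(-252752 + r(-147, 233)) + (63*67)*67 = (-252752 + (196 + 233)) + (63*67)*67 = (-252752 + 429) + 4221*67 = -252323 + 282807 = 30484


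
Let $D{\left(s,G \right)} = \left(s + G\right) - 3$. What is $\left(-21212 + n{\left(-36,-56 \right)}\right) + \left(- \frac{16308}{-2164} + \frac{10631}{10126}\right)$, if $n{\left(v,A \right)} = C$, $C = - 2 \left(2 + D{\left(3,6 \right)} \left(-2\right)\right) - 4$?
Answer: $- \frac{116068171463}{5478166} \approx -21187.0$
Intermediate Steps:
$D{\left(s,G \right)} = -3 + G + s$ ($D{\left(s,G \right)} = \left(G + s\right) - 3 = -3 + G + s$)
$C = 16$ ($C = - 2 \left(2 + \left(-3 + 6 + 3\right) \left(-2\right)\right) - 4 = - 2 \left(2 + 6 \left(-2\right)\right) - 4 = - 2 \left(2 - 12\right) - 4 = \left(-2\right) \left(-10\right) - 4 = 20 - 4 = 16$)
$n{\left(v,A \right)} = 16$
$\left(-21212 + n{\left(-36,-56 \right)}\right) + \left(- \frac{16308}{-2164} + \frac{10631}{10126}\right) = \left(-21212 + 16\right) + \left(- \frac{16308}{-2164} + \frac{10631}{10126}\right) = -21196 + \left(\left(-16308\right) \left(- \frac{1}{2164}\right) + 10631 \cdot \frac{1}{10126}\right) = -21196 + \left(\frac{4077}{541} + \frac{10631}{10126}\right) = -21196 + \frac{47035073}{5478166} = - \frac{116068171463}{5478166}$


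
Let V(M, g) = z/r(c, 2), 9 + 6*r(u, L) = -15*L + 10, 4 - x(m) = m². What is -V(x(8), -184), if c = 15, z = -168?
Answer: -1008/29 ≈ -34.759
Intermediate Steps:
x(m) = 4 - m²
r(u, L) = ⅙ - 5*L/2 (r(u, L) = -3/2 + (-15*L + 10)/6 = -3/2 + (10 - 15*L)/6 = -3/2 + (5/3 - 5*L/2) = ⅙ - 5*L/2)
V(M, g) = 1008/29 (V(M, g) = -168/(⅙ - 5/2*2) = -168/(⅙ - 5) = -168/(-29/6) = -168*(-6/29) = 1008/29)
-V(x(8), -184) = -1*1008/29 = -1008/29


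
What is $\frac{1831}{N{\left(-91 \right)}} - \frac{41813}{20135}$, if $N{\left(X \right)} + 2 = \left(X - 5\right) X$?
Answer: $- \frac{328327557}{175859090} \approx -1.867$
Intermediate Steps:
$N{\left(X \right)} = -2 + X \left(-5 + X\right)$ ($N{\left(X \right)} = -2 + \left(X - 5\right) X = -2 + \left(-5 + X\right) X = -2 + X \left(-5 + X\right)$)
$\frac{1831}{N{\left(-91 \right)}} - \frac{41813}{20135} = \frac{1831}{-2 + \left(-91\right)^{2} - -455} - \frac{41813}{20135} = \frac{1831}{-2 + 8281 + 455} - \frac{41813}{20135} = \frac{1831}{8734} - \frac{41813}{20135} = - \frac{328327557}{175859090}$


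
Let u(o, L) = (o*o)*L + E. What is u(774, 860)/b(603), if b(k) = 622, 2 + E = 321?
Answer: 515205679/622 ≈ 8.2831e+5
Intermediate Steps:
E = 319 (E = -2 + 321 = 319)
u(o, L) = 319 + L*o² (u(o, L) = (o*o)*L + 319 = o²*L + 319 = L*o² + 319 = 319 + L*o²)
u(774, 860)/b(603) = (319 + 860*774²)/622 = (319 + 860*599076)*(1/622) = (319 + 515205360)*(1/622) = 515205679*(1/622) = 515205679/622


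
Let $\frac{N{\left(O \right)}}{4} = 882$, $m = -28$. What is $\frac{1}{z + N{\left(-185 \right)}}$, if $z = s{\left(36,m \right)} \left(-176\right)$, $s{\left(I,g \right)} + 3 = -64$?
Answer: $\frac{1}{15320} \approx 6.5274 \cdot 10^{-5}$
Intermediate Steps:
$N{\left(O \right)} = 3528$ ($N{\left(O \right)} = 4 \cdot 882 = 3528$)
$s{\left(I,g \right)} = -67$ ($s{\left(I,g \right)} = -3 - 64 = -67$)
$z = 11792$ ($z = \left(-67\right) \left(-176\right) = 11792$)
$\frac{1}{z + N{\left(-185 \right)}} = \frac{1}{11792 + 3528} = \frac{1}{15320}$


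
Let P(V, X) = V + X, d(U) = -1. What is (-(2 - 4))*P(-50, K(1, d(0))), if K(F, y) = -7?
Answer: -114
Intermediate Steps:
(-(2 - 4))*P(-50, K(1, d(0))) = (-(2 - 4))*(-50 - 7) = -1*(-2)*(-57) = 2*(-57) = -114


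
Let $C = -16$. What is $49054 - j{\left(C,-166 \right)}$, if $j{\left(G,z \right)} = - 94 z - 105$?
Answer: $33555$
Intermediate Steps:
$j{\left(G,z \right)} = -105 - 94 z$
$49054 - j{\left(C,-166 \right)} = 49054 - \left(-105 - -15604\right) = 49054 - \left(-105 + 15604\right) = 49054 - 15499 = 33555$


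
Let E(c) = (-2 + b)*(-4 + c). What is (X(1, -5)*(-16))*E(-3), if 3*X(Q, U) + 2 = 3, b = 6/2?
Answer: 112/3 ≈ 37.333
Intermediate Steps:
b = 3 (b = 6*(½) = 3)
X(Q, U) = ⅓ (X(Q, U) = -⅔ + (⅓)*3 = -⅔ + 1 = ⅓)
E(c) = -4 + c (E(c) = (-2 + 3)*(-4 + c) = 1*(-4 + c) = -4 + c)
(X(1, -5)*(-16))*E(-3) = ((⅓)*(-16))*(-4 - 3) = -16/3*(-7) = 112/3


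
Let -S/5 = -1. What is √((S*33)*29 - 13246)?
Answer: I*√8461 ≈ 91.984*I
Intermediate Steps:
S = 5 (S = -5*(-1) = 5)
√((S*33)*29 - 13246) = √((5*33)*29 - 13246) = √(165*29 - 13246) = √(4785 - 13246) = √(-8461) = I*√8461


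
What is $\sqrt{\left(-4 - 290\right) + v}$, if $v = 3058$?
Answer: $2 \sqrt{691} \approx 52.574$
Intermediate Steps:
$\sqrt{\left(-4 - 290\right) + v} = \sqrt{\left(-4 - 290\right) + 3058} = \sqrt{-294 + 3058} = \sqrt{2764} = 2 \sqrt{691}$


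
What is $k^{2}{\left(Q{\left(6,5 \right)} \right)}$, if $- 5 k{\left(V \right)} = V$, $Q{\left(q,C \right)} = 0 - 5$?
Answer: $1$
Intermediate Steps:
$Q{\left(q,C \right)} = -5$ ($Q{\left(q,C \right)} = 0 - 5 = -5$)
$k{\left(V \right)} = - \frac{V}{5}$
$k^{2}{\left(Q{\left(6,5 \right)} \right)} = \left(\left(- \frac{1}{5}\right) \left(-5\right)\right)^{2} = 1^{2} = 1$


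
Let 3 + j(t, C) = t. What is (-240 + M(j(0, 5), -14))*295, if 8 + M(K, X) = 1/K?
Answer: -219775/3 ≈ -73258.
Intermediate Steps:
j(t, C) = -3 + t
M(K, X) = -8 + 1/K
(-240 + M(j(0, 5), -14))*295 = (-240 + (-8 + 1/(-3 + 0)))*295 = (-240 + (-8 + 1/(-3)))*295 = (-240 + (-8 - 1/3))*295 = (-240 - 25/3)*295 = -745/3*295 = -219775/3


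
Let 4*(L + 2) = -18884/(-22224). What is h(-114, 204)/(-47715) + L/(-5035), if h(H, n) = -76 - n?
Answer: 738377089/118649009680 ≈ 0.0062232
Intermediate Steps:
L = -39727/22224 (L = -2 + (-18884/(-22224))/4 = -2 + (-18884*(-1/22224))/4 = -2 + (¼)*(4721/5556) = -2 + 4721/22224 = -39727/22224 ≈ -1.7876)
h(-114, 204)/(-47715) + L/(-5035) = (-76 - 1*204)/(-47715) - 39727/22224/(-5035) = (-76 - 204)*(-1/47715) - 39727/22224*(-1/5035) = -280*(-1/47715) + 39727/111897840 = 56/9543 + 39727/111897840 = 738377089/118649009680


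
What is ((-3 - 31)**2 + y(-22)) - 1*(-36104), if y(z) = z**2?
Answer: 37744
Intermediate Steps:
((-3 - 31)**2 + y(-22)) - 1*(-36104) = ((-3 - 31)**2 + (-22)**2) - 1*(-36104) = ((-34)**2 + 484) + 36104 = (1156 + 484) + 36104 = 1640 + 36104 = 37744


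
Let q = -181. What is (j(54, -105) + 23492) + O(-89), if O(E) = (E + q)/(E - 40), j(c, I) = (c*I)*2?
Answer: 522626/43 ≈ 12154.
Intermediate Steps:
j(c, I) = 2*I*c (j(c, I) = (I*c)*2 = 2*I*c)
O(E) = (-181 + E)/(-40 + E) (O(E) = (E - 181)/(E - 40) = (-181 + E)/(-40 + E))
(j(54, -105) + 23492) + O(-89) = (2*(-105)*54 + 23492) + (-181 - 89)/(-40 - 89) = (-11340 + 23492) - 270/(-129) = 12152 - 1/129*(-270) = 12152 + 90/43 = 522626/43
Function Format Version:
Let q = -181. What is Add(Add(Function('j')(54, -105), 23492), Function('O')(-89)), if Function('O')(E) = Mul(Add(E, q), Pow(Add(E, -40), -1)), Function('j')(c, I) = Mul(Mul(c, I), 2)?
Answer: Rational(522626, 43) ≈ 12154.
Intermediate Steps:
Function('j')(c, I) = Mul(2, I, c) (Function('j')(c, I) = Mul(Mul(I, c), 2) = Mul(2, I, c))
Function('O')(E) = Mul(Pow(Add(-40, E), -1), Add(-181, E)) (Function('O')(E) = Mul(Add(E, -181), Pow(Add(E, -40), -1)) = Mul(Add(-181, E), Pow(Add(-40, E), -1)) = Mul(Pow(Add(-40, E), -1), Add(-181, E)))
Add(Add(Function('j')(54, -105), 23492), Function('O')(-89)) = Add(Add(Mul(2, -105, 54), 23492), Mul(Pow(Add(-40, -89), -1), Add(-181, -89))) = Add(Add(-11340, 23492), Mul(Pow(-129, -1), -270)) = Add(12152, Mul(Rational(-1, 129), -270)) = Add(12152, Rational(90, 43)) = Rational(522626, 43)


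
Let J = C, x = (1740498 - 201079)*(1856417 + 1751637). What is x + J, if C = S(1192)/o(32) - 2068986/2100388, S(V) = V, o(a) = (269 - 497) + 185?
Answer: 250823289686965767645/45158342 ≈ 5.5543e+12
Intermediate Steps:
o(a) = -43 (o(a) = -228 + 185 = -43)
x = 5554306880626 (x = 1539419*3608054 = 5554306880626)
C = -1296314447/45158342 (C = 1192/(-43) - 2068986/2100388 = 1192*(-1/43) - 2068986*1/2100388 = -1192/43 - 1034493/1050194 = -1296314447/45158342 ≈ -28.706)
J = -1296314447/45158342 ≈ -28.706
x + J = 5554306880626 - 1296314447/45158342 = 250823289686965767645/45158342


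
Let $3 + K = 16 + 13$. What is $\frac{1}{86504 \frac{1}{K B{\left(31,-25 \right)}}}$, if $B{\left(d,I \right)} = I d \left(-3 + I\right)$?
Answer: $\frac{70525}{10813} \approx 6.5222$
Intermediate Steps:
$K = 26$ ($K = -3 + \left(16 + 13\right) = -3 + 29 = 26$)
$B{\left(d,I \right)} = I d \left(-3 + I\right)$
$\frac{1}{86504 \frac{1}{K B{\left(31,-25 \right)}}} = \frac{1}{86504 \frac{1}{26 \left(\left(-25\right) 31 \left(-3 - 25\right)\right)}} = \frac{1}{86504 \frac{1}{26 \left(\left(-25\right) 31 \left(-28\right)\right)}} = \frac{1}{86504 \frac{1}{26 \cdot 21700}} = \frac{1}{86504 \cdot \frac{1}{564200}} = \frac{1}{\frac{10813}{70525}} = \frac{70525}{10813}$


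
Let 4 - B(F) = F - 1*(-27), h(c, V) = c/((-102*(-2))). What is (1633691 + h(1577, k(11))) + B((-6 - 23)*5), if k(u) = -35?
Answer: 333299429/204 ≈ 1.6338e+6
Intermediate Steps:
h(c, V) = c/204
B(F) = -23 - F (B(F) = 4 - (F - 1*(-27)) = 4 - (F + 27) = 4 - (27 + F) = 4 + (-27 - F) = -23 - F)
(1633691 + h(1577, k(11))) + B((-6 - 23)*5) = (1633691 + (1/204)*1577) + (-23 - (-6 - 23)*5) = (1633691 + 1577/204) + (-23 - (-29)*5) = 333274541/204 + (-23 - 1*(-145)) = 333274541/204 + (-23 + 145) = 333274541/204 + 122 = 333299429/204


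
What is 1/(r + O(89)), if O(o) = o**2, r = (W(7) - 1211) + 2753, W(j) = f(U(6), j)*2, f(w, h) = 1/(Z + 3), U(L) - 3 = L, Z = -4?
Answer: 1/9461 ≈ 0.00010570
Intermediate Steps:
U(L) = 3 + L
f(w, h) = -1 (f(w, h) = 1/(-4 + 3) = 1/(-1) = -1)
W(j) = -2 (W(j) = -1*2 = -2)
r = 1540 (r = (-2 - 1211) + 2753 = -1213 + 2753 = 1540)
1/(r + O(89)) = 1/(1540 + 89**2) = 1/(1540 + 7921) = 1/9461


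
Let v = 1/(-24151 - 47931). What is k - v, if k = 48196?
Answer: 3474064073/72082 ≈ 48196.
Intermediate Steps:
v = -1/72082 (v = 1/(-72082) = -1/72082 ≈ -1.3873e-5)
k - v = 48196 - 1*(-1/72082) = 48196 + 1/72082 = 3474064073/72082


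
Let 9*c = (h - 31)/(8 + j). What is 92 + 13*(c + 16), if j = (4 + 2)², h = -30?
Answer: 118007/396 ≈ 298.00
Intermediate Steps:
j = 36 (j = 6² = 36)
c = -61/396 (c = ((-30 - 31)/(8 + 36))/9 = (-61/44)/9 = (-61*1/44)/9 = (⅑)*(-61/44) = -61/396 ≈ -0.15404)
92 + 13*(c + 16) = 92 + 13*(-61/396 + 16) = 92 + 13*(6275/396) = 92 + 81575/396 = 118007/396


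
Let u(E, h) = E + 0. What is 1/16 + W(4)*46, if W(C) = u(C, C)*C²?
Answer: 47105/16 ≈ 2944.1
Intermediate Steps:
u(E, h) = E
W(C) = C³ (W(C) = C*C² = C³)
1/16 + W(4)*46 = 1/16 + 4³*46 = 1/16 + 64*46 = 1/16 + 2944 = 47105/16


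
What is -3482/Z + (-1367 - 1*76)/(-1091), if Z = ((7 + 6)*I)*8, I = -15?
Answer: 3024971/850980 ≈ 3.5547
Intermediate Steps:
Z = -1560 (Z = ((7 + 6)*(-15))*8 = (13*(-15))*8 = -195*8 = -1560)
-3482/Z + (-1367 - 1*76)/(-1091) = -3482/(-1560) + (-1367 - 1*76)/(-1091) = -3482*(-1/1560) + (-1367 - 76)*(-1/1091) = 1741/780 - 1443*(-1/1091) = 1741/780 + 1443/1091 = 3024971/850980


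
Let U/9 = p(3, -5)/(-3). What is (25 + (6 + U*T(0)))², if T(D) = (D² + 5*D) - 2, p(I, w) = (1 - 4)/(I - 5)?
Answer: 1600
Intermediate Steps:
p(I, w) = -3/(-5 + I)
T(D) = -2 + D² + 5*D
U = -9/2 (U = 9*(-3/(-5 + 3)/(-3)) = 9*(-3/(-2)*(-⅓)) = 9*(-3*(-½)*(-⅓)) = 9*((3/2)*(-⅓)) = 9*(-½) = -9/2 ≈ -4.5000)
(25 + (6 + U*T(0)))² = (25 + (6 - 9*(-2 + 0² + 5*0)/2))² = (25 + (6 - 9*(-2 + 0 + 0)/2))² = (25 + (6 - 9/2*(-2)))² = (25 + (6 + 9))² = (25 + 15)² = 40² = 1600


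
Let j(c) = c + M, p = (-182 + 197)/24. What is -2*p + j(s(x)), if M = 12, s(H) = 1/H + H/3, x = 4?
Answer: 37/3 ≈ 12.333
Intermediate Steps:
s(H) = 1/H + H/3 (s(H) = 1/H + H*(1/3) = 1/H + H/3)
p = 5/8 (p = 15*(1/24) = 5/8 ≈ 0.62500)
j(c) = 12 + c (j(c) = c + 12 = 12 + c)
-2*p + j(s(x)) = -2*5/8 + (12 + (1/4 + (1/3)*4)) = -5/4 + (12 + (1/4 + 4/3)) = -5/4 + (12 + 19/12) = -5/4 + 163/12 = 37/3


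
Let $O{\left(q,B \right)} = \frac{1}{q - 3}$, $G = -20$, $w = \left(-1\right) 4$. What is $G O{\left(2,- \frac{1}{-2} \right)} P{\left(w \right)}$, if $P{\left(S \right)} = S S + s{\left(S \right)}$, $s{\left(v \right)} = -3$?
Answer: $260$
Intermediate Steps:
$w = -4$
$P{\left(S \right)} = -3 + S^{2}$ ($P{\left(S \right)} = S S - 3 = S^{2} - 3 = -3 + S^{2}$)
$O{\left(q,B \right)} = \frac{1}{-3 + q}$
$G O{\left(2,- \frac{1}{-2} \right)} P{\left(w \right)} = - \frac{20}{-3 + 2} \left(-3 + \left(-4\right)^{2}\right) = - \frac{20}{-1} \left(-3 + 16\right) = \left(-20\right) \left(-1\right) 13 = 20 \cdot 13 = 260$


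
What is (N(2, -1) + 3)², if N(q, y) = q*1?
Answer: 25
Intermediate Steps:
N(q, y) = q
(N(2, -1) + 3)² = (2 + 3)² = 5² = 25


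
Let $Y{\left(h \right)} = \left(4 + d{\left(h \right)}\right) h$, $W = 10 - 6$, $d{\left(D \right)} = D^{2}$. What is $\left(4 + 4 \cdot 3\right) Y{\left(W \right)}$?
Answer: $1280$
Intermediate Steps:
$W = 4$ ($W = 10 - 6 = 4$)
$Y{\left(h \right)} = h \left(4 + h^{2}\right)$ ($Y{\left(h \right)} = \left(4 + h^{2}\right) h = h \left(4 + h^{2}\right)$)
$\left(4 + 4 \cdot 3\right) Y{\left(W \right)} = \left(4 + 4 \cdot 3\right) 4 \left(4 + 4^{2}\right) = \left(4 + 12\right) 4 \left(4 + 16\right) = 16 \cdot 4 \cdot 20 = 16 \cdot 80 = 1280$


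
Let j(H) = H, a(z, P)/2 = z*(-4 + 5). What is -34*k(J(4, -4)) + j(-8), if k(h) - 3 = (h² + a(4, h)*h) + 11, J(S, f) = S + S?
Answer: -4836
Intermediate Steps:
J(S, f) = 2*S
a(z, P) = 2*z (a(z, P) = 2*(z*(-4 + 5)) = 2*(z*1) = 2*z)
k(h) = 14 + h² + 8*h (k(h) = 3 + ((h² + (2*4)*h) + 11) = 3 + ((h² + 8*h) + 11) = 3 + (11 + h² + 8*h) = 14 + h² + 8*h)
-34*k(J(4, -4)) + j(-8) = -34*(14 + (2*4)² + 8*(2*4)) - 8 = -34*(14 + 8² + 8*8) - 8 = -34*(14 + 64 + 64) - 8 = -34*142 - 8 = -4828 - 8 = -4836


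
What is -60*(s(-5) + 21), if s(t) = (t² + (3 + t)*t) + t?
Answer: -3060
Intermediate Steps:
s(t) = t + t² + t*(3 + t) (s(t) = (t² + t*(3 + t)) + t = t + t² + t*(3 + t))
-60*(s(-5) + 21) = -60*(2*(-5)*(2 - 5) + 21) = -60*(2*(-5)*(-3) + 21) = -60*(30 + 21) = -60*51 = -3060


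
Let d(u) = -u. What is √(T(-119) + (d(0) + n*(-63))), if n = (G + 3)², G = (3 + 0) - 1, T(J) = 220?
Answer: I*√1355 ≈ 36.81*I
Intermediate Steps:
G = 2 (G = 3 - 1 = 2)
n = 25 (n = (2 + 3)² = 5² = 25)
√(T(-119) + (d(0) + n*(-63))) = √(220 + (-1*0 + 25*(-63))) = √(220 + (0 - 1575)) = √(220 - 1575) = √(-1355) = I*√1355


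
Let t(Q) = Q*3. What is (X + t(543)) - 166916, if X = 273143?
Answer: 107856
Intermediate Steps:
t(Q) = 3*Q
(X + t(543)) - 166916 = (273143 + 3*543) - 166916 = (273143 + 1629) - 166916 = 274772 - 166916 = 107856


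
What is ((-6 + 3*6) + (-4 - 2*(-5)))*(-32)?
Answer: -576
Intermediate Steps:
((-6 + 3*6) + (-4 - 2*(-5)))*(-32) = ((-6 + 18) + (-4 + 10))*(-32) = (12 + 6)*(-32) = 18*(-32) = -576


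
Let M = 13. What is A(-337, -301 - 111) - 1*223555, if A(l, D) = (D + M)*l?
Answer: -89092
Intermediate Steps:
A(l, D) = l*(13 + D) (A(l, D) = (D + 13)*l = (13 + D)*l = l*(13 + D))
A(-337, -301 - 111) - 1*223555 = -337*(13 + (-301 - 111)) - 1*223555 = -337*(13 - 412) - 223555 = -337*(-399) - 223555 = 134463 - 223555 = -89092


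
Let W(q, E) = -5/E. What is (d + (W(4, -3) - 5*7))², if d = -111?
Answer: 187489/9 ≈ 20832.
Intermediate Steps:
(d + (W(4, -3) - 5*7))² = (-111 + (-5/(-3) - 5*7))² = (-111 + (-5*(-⅓) - 35))² = (-111 + (5/3 - 35))² = (-111 - 100/3)² = (-433/3)² = 187489/9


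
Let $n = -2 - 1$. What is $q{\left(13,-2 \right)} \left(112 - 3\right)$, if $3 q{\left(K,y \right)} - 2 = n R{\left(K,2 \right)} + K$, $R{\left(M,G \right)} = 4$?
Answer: $109$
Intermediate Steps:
$n = -3$
$q{\left(K,y \right)} = - \frac{10}{3} + \frac{K}{3}$ ($q{\left(K,y \right)} = \frac{2}{3} + \frac{\left(-3\right) 4 + K}{3} = \frac{2}{3} + \frac{-12 + K}{3} = \frac{2}{3} + \left(-4 + \frac{K}{3}\right) = - \frac{10}{3} + \frac{K}{3}$)
$q{\left(13,-2 \right)} \left(112 - 3\right) = \left(- \frac{10}{3} + \frac{1}{3} \cdot 13\right) \left(112 - 3\right) = \left(- \frac{10}{3} + \frac{13}{3}\right) 109 = 1 \cdot 109 = 109$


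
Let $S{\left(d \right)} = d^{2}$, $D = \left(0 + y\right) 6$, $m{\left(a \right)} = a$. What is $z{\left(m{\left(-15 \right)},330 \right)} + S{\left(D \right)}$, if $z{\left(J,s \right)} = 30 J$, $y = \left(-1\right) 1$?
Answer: $-414$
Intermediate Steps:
$y = -1$
$D = -6$ ($D = \left(0 - 1\right) 6 = \left(-1\right) 6 = -6$)
$z{\left(m{\left(-15 \right)},330 \right)} + S{\left(D \right)} = 30 \left(-15\right) + \left(-6\right)^{2} = -450 + 36 = -414$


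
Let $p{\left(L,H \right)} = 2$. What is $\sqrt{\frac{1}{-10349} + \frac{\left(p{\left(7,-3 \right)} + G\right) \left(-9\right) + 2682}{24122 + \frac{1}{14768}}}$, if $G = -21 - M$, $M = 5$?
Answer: $\frac{\sqrt{1631557539032487936802867}}{3686662530253} \approx 0.34647$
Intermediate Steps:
$G = -26$ ($G = -21 - 5 = -26$)
$\sqrt{\frac{1}{-10349} + \frac{\left(p{\left(7,-3 \right)} + G\right) \left(-9\right) + 2682}{24122 + \frac{1}{14768}}} = \sqrt{\frac{1}{-10349} + \frac{\left(2 - 26\right) \left(-9\right) + 2682}{24122 + \frac{1}{14768}}} = \sqrt{- \frac{1}{10349} + \frac{\left(-24\right) \left(-9\right) + 2682}{24122 + \frac{1}{14768}}} = \sqrt{- \frac{1}{10349} + \frac{216 + 2682}{\frac{356233697}{14768}}} = \sqrt{- \frac{1}{10349} + 2898 \cdot \frac{14768}{356233697}} = \sqrt{- \frac{1}{10349} + \frac{42797664}{356233697}} = \sqrt{\frac{442556791039}{3686662530253}} = \frac{\sqrt{1631557539032487936802867}}{3686662530253}$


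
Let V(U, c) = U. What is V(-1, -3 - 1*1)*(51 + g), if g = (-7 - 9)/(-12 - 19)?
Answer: -1597/31 ≈ -51.516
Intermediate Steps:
g = 16/31 (g = -16/(-31) = -16*(-1/31) = 16/31 ≈ 0.51613)
V(-1, -3 - 1*1)*(51 + g) = -(51 + 16/31) = -1*1597/31 = -1597/31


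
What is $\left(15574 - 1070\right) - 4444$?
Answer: $10060$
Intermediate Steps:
$\left(15574 - 1070\right) - 4444 = 14504 - 4444 = 10060$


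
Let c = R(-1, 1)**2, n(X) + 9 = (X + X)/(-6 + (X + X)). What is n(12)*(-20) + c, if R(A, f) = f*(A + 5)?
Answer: 508/3 ≈ 169.33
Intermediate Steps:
R(A, f) = f*(5 + A)
n(X) = -9 + 2*X/(-6 + 2*X) (n(X) = -9 + (X + X)/(-6 + (X + X)) = -9 + (2*X)/(-6 + 2*X) = -9 + 2*X/(-6 + 2*X))
c = 16 (c = (1*(5 - 1))**2 = (1*4)**2 = 4**2 = 16)
n(12)*(-20) + c = ((27 - 8*12)/(-3 + 12))*(-20) + 16 = ((27 - 96)/9)*(-20) + 16 = ((1/9)*(-69))*(-20) + 16 = -23/3*(-20) + 16 = 460/3 + 16 = 508/3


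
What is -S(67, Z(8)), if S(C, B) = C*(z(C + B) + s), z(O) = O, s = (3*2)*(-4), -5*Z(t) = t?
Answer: -13869/5 ≈ -2773.8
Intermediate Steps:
Z(t) = -t/5
s = -24 (s = 6*(-4) = -24)
S(C, B) = C*(-24 + B + C) (S(C, B) = C*((C + B) - 24) = C*((B + C) - 24) = C*(-24 + B + C))
-S(67, Z(8)) = -67*(-24 - ⅕*8 + 67) = -67*(-24 - 8/5 + 67) = -67*207/5 = -1*13869/5 = -13869/5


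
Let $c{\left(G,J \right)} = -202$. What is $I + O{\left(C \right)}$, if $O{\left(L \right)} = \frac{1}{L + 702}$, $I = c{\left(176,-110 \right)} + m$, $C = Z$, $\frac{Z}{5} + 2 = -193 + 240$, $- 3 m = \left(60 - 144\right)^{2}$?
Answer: $- \frac{2367557}{927} \approx -2554.0$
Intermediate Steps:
$m = -2352$ ($m = - \frac{\left(60 - 144\right)^{2}}{3} = - \frac{\left(-84\right)^{2}}{3} = \left(- \frac{1}{3}\right) 7056 = -2352$)
$Z = 225$ ($Z = -10 + 5 \left(-193 + 240\right) = -10 + 5 \cdot 47 = -10 + 235 = 225$)
$C = 225$
$I = -2554$ ($I = -202 - 2352 = -2554$)
$O{\left(L \right)} = \frac{1}{702 + L}$
$I + O{\left(C \right)} = -2554 + \frac{1}{702 + 225} = -2554 + \frac{1}{927} = - \frac{2367557}{927}$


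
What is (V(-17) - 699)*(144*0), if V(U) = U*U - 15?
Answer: 0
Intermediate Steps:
V(U) = -15 + U**2 (V(U) = U**2 - 15 = -15 + U**2)
(V(-17) - 699)*(144*0) = ((-15 + (-17)**2) - 699)*(144*0) = ((-15 + 289) - 699)*0 = (274 - 699)*0 = -425*0 = 0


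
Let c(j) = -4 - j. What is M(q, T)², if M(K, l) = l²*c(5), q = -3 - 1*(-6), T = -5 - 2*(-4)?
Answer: 6561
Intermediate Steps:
T = 3 (T = -5 + 8 = 3)
q = 3 (q = -3 + 6 = 3)
M(K, l) = -9*l² (M(K, l) = l²*(-4 - 1*5) = l²*(-4 - 5) = l²*(-9) = -9*l²)
M(q, T)² = (-9*3²)² = (-9*9)² = (-81)² = 6561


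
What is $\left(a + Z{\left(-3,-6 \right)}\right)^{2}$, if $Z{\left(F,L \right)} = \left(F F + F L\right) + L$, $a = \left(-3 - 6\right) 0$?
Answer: $441$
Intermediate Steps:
$a = 0$ ($a = \left(-9\right) 0 = 0$)
$Z{\left(F,L \right)} = L + F^{2} + F L$ ($Z{\left(F,L \right)} = \left(F^{2} + F L\right) + L = L + F^{2} + F L$)
$\left(a + Z{\left(-3,-6 \right)}\right)^{2} = \left(0 - \left(-12 - 9\right)\right)^{2} = \left(0 + \left(-6 + 9 + 18\right)\right)^{2} = \left(0 + 21\right)^{2} = 21^{2} = 441$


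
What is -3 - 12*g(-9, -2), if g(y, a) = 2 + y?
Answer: 81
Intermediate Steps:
-3 - 12*g(-9, -2) = -3 - 12*(2 - 9) = -3 - 12*(-7) = -3 + 84 = 81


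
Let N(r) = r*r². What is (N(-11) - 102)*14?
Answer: -20062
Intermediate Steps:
N(r) = r³
(N(-11) - 102)*14 = ((-11)³ - 102)*14 = (-1331 - 102)*14 = -1433*14 = -20062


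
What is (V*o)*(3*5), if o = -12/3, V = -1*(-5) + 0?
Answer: -300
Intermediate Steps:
V = 5 (V = 5 + 0 = 5)
o = -4 (o = -12*⅓ = -4)
(V*o)*(3*5) = (5*(-4))*(3*5) = -20*15 = -300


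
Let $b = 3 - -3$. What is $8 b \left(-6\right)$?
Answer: $-288$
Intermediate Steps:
$b = 6$ ($b = 3 + 3 = 6$)
$8 b \left(-6\right) = 8 \cdot 6 \left(-6\right) = 48 \left(-6\right) = -288$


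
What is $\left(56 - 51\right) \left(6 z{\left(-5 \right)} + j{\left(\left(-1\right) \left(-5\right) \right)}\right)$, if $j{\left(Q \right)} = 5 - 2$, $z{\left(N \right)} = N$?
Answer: $-135$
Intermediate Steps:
$j{\left(Q \right)} = 3$
$\left(56 - 51\right) \left(6 z{\left(-5 \right)} + j{\left(\left(-1\right) \left(-5\right) \right)}\right) = \left(56 - 51\right) \left(6 \left(-5\right) + 3\right) = 5 \left(-30 + 3\right) = 5 \left(-27\right) = -135$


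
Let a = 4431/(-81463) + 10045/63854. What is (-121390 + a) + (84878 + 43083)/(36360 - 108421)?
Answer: -6500393513459126783/53548924426646 ≈ -1.2139e+5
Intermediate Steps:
a = 76479823/743105486 (a = 4431*(-1/81463) + 10045*(1/63854) = -4431/81463 + 1435/9122 = 76479823/743105486 ≈ 0.10292)
(-121390 + a) + (84878 + 43083)/(36360 - 108421) = (-121390 + 76479823/743105486) + (84878 + 43083)/(36360 - 108421) = -90205498465717/743105486 + 127961/(-72061) = -90205498465717/743105486 + 127961*(-1/72061) = -90205498465717/743105486 - 127961/72061 = -6500393513459126783/53548924426646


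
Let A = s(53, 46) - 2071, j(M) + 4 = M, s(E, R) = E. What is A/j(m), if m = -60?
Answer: 1009/32 ≈ 31.531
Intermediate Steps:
j(M) = -4 + M
A = -2018 (A = 53 - 2071 = -2018)
A/j(m) = -2018/(-4 - 60) = -2018/(-64) = -2018*(-1/64) = 1009/32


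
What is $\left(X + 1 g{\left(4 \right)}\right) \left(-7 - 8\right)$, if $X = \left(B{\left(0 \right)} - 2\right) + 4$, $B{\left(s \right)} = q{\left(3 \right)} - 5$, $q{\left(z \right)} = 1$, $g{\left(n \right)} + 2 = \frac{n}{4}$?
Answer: $45$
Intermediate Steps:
$g{\left(n \right)} = -2 + \frac{n}{4}$
$B{\left(s \right)} = -4$ ($B{\left(s \right)} = 1 - 5 = -4$)
$X = -2$ ($X = \left(-4 - 2\right) + 4 = -6 + 4 = -2$)
$\left(X + 1 g{\left(4 \right)}\right) \left(-7 - 8\right) = \left(-2 + 1 \left(-2 + \frac{1}{4} \cdot 4\right)\right) \left(-7 - 8\right) = \left(-2 + 1 \left(-2 + 1\right)\right) \left(-7 - 8\right) = \left(-2 + 1 \left(-1\right)\right) \left(-15\right) = \left(-2 - 1\right) \left(-15\right) = \left(-3\right) \left(-15\right) = 45$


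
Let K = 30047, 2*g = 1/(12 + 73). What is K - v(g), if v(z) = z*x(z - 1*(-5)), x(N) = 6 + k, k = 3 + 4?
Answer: 5107977/170 ≈ 30047.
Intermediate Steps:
k = 7
x(N) = 13 (x(N) = 6 + 7 = 13)
g = 1/170 (g = 1/(2*(12 + 73)) = (½)/85 = (½)*(1/85) = 1/170 ≈ 0.0058824)
v(z) = 13*z (v(z) = z*13 = 13*z)
K - v(g) = 30047 - 13/170 = 5107977/170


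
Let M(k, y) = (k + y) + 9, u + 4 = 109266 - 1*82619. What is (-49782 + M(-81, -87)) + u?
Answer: -23298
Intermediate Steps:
u = 26643 (u = -4 + (109266 - 1*82619) = -4 + (109266 - 82619) = -4 + 26647 = 26643)
M(k, y) = 9 + k + y
(-49782 + M(-81, -87)) + u = (-49782 + (9 - 81 - 87)) + 26643 = (-49782 - 159) + 26643 = -49941 + 26643 = -23298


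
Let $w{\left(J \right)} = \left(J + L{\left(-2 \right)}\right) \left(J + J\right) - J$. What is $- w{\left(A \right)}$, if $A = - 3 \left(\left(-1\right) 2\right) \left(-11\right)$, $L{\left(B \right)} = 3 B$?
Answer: $-9570$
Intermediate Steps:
$A = -66$ ($A = \left(-3\right) \left(-2\right) \left(-11\right) = 6 \left(-11\right) = -66$)
$w{\left(J \right)} = - J + 2 J \left(-6 + J\right)$ ($w{\left(J \right)} = \left(J + 3 \left(-2\right)\right) \left(J + J\right) - J = \left(J - 6\right) 2 J - J = \left(-6 + J\right) 2 J - J = 2 J \left(-6 + J\right) - J = - J + 2 J \left(-6 + J\right)$)
$- w{\left(A \right)} = - \left(-66\right) \left(-13 + 2 \left(-66\right)\right) = - \left(-66\right) \left(-13 - 132\right) = - \left(-66\right) \left(-145\right) = \left(-1\right) 9570 = -9570$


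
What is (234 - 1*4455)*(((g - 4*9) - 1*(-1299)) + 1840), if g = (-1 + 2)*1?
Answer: -13101984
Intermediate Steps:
g = 1 (g = 1*1 = 1)
(234 - 1*4455)*(((g - 4*9) - 1*(-1299)) + 1840) = (234 - 1*4455)*(((1 - 4*9) - 1*(-1299)) + 1840) = (234 - 4455)*(((1 - 36) + 1299) + 1840) = -4221*((-35 + 1299) + 1840) = -4221*(1264 + 1840) = -4221*3104 = -13101984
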